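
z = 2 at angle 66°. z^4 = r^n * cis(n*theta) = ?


r^4 = 2^4 = 16
n*theta = 4*66° = 264° = 264° (mod 360)
a = 16*cos(264°) = -1.6725
b = 16*sin(264°) = -15.9124

16 cis(264°) = -1.6725 - 15.9124i


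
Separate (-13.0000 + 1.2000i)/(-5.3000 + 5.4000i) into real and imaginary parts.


Multiply by conjugate: (-13.0000 + 1.2000i)(-5.3000 - 5.4000i) / ((-5.3)^2 + 5.4^2)
Numerator real = -13*(-5.3) + 1.2*5.4 = 75.38
Numerator imag = 1.2*(-5.3) - (-13)*5.4 = 63.84
Denominator = 57.25
Re(z) = 75.38/57.25 = 1.3167
Im(z) = 63.84/57.25 = 1.1151

Re(z) = 1.3167, Im(z) = 1.1151


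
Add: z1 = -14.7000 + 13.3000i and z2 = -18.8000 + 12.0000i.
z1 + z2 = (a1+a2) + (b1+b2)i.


Real: -14.7 - 18.8 = -33.5
Imag: 13.3 + 12 = 25.3

-33.5000 + 25.3000i


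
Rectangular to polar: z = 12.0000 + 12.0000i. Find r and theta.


r = sqrt(144+144) = sqrt(288) = 16.9706
theta = atan2(12, 12) = 45.0000 degrees

r = 16.9706, theta = 45.0000 degrees


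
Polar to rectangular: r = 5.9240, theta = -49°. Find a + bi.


a = 5.9240*cos(-49°) = 5.9240*0.65606 = 3.8865
b = 5.9240*sin(-49°) = 5.9240*(-0.75471) = -4.4709

3.8865 - 4.4709i


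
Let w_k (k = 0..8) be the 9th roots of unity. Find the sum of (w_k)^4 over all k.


The roots are w_k = w^k with w = e^(2*pi*i/9), and (w^k)^4 = (w^4)^k.
So S = 1 + u + u^2 + ... + u^(8) with u = w^4.
4 = 0*9 + 4, so 4 is not a multiple of 9: u = w^4 ≠ 1 (w is a primitive 9th root), while u^9 = (w^9)^4 = 1.
Geometric series: S = (1 - u^9)/(1 - u) = (1 - 1)/(1 - u) = 0

S = 0


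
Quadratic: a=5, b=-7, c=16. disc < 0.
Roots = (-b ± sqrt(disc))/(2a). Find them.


disc = (-7)^2 - 4*5*16 = 49 - 320 = -271
sqrt(|disc|) = sqrt(271) = 16.4621
Real part = 7/(2*5) = 0.7000
Imag part = 16.4621/(2*5) = 1.6462

0.7000 ± 1.6462i


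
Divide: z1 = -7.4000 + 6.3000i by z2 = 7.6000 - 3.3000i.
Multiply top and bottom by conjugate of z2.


Conjugate of z2 = 7.6000 + 3.3000i
Numerator: (-7.4000 + 6.3000i)(7.6000 + 3.3000i) = -77.0300 + 23.4600i
Denominator: 7.6^2 + (-3.3)^2 = 68.65
Result = (-77.0300 + 23.4600i)/68.65

-1.1221 + 0.3417i


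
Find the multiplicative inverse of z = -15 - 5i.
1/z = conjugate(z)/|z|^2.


|z|^2 = 225+25 = 250
1/z = (-15 + 5i)/250

1/z = -0.0600 + 0.0200i


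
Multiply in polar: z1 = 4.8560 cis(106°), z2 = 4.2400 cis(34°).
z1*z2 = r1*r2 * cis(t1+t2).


r = 4.8560 * 4.2400 = 20.5894
theta = 106° + 34° = 140° = 140° (mod 360)

20.5894 cis(140°)


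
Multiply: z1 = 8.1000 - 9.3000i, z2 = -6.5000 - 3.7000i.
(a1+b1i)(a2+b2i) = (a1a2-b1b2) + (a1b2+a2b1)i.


Real = 8.1*(-6.5) - (-9.3)*(-3.7) = -52.65 - 34.41 = -87.06
Imag = 8.1*(-3.7) - (6.5)*(-9.3) = -29.97 + 60.45 = 30.48

-87.0600 + 30.4800i


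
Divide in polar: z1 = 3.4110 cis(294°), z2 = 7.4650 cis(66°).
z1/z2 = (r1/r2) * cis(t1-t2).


r = 3.4110 / 7.4650 = 0.4569
theta = 294° - 66° = 228° = 228° (mod 360)

0.4569 cis(228°)


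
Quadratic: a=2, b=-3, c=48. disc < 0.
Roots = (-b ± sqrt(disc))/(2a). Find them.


disc = (-3)^2 - 4*2*48 = 9 - 384 = -375
sqrt(|disc|) = sqrt(375) = 19.3649
Real part = 3/(2*2) = 0.7500
Imag part = 19.3649/(2*2) = 4.8412

0.7500 ± 4.8412i


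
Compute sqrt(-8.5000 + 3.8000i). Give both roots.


|z| = sqrt(72.25+14.44) = 9.3107
sqrt((|z|+a)/2) = sqrt((9.3107+(-8.5))/2) = sqrt(0.4054) = 0.6367
sqrt((|z|-a)/2) = sqrt((9.3107-(-8.5))/2) = sqrt(8.9054) = 2.9842

±(0.6367 + 2.9842i) i.e. 0.6367 + 2.9842i and -0.6367 - 2.9842i


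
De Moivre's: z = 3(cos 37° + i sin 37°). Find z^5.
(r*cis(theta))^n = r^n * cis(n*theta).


r^5 = 3^5 = 243
n*theta = 5*37° = 185° = 185° (mod 360)
a = 243*cos(185°) = -242.0753
b = 243*sin(185°) = -21.1788

243 cis(185°) = -242.0753 - 21.1788i


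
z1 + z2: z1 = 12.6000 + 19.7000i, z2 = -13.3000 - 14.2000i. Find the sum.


Real: 12.6 - 13.3 = -0.7
Imag: 19.7 - 14.2 = 5.5

-0.7000 + 5.5000i


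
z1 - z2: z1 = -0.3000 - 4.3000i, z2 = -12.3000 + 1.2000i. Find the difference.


Real: -0.3 + 12.3 = 12
Imag: -4.3 - 1.2 = -5.5

12.0000 - 5.5000i


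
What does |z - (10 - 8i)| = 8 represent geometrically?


|z - z0| = r is a circle with center z0 and radius r.
Center = (10, -8), radius = 8

Circle with center (10, -8) and radius 8


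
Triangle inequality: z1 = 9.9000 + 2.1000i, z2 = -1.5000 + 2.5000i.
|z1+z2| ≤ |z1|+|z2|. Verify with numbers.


|z1| = sqrt(9.9^2 + 2.1^2) = sqrt(102.42) = 10.1203
|z2| = sqrt((-1.5)^2 + 2.5^2) = sqrt(8.5) = 2.9155
z1+z2 = 8.4000 + 4.6000i
|z1+z2| = sqrt(91.72) = 9.5771
|z1|+|z2| = 10.1203 + 2.9155 = 13.0358

|z1+z2| = 9.5771 ≤ |z1|+|z2| = 13.0358 (verified)


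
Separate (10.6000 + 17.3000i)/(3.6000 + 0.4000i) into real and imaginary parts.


Multiply by conjugate: (10.6000 + 17.3000i)(3.6000 - 0.4000i) / (3.6^2 + 0.4^2)
Numerator real = 10.6*3.6 + 17.3*0.4 = 45.08
Numerator imag = 17.3*3.6 - 10.6*0.4 = 58.04
Denominator = 13.12
Re(z) = 45.08/13.12 = 3.4360
Im(z) = 58.04/13.12 = 4.4238

Re(z) = 3.4360, Im(z) = 4.4238


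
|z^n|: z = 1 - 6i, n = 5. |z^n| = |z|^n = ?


|z| = sqrt(1+36) = sqrt(37) = 6.0828
|z^5| = |z|^5 = (sqrt(37))^5 = 37^2 * sqrt(37) = 1369*sqrt(37)

|z^5| = 1369*sqrt(37) ≈ 8327.3019


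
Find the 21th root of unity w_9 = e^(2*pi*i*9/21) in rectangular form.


Angle = 360*9/21 = 154.2857°
a = cos(154.2857°) = -0.9010
b = sin(154.2857°) = 0.4339

-0.9010 + 0.4339i


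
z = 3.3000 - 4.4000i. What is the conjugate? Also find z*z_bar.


z_bar = 3.3000 + 4.4000i
z*z_bar = 3.3^2 + (-4.4)^2 = 10.89 + 19.36 = 30.25

z_bar = 3.3000 + 4.4000i, z*z_bar = 30.25


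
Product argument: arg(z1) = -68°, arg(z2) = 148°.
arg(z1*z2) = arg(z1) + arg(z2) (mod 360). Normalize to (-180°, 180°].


arg(z1*z2) = -68° + 148° = 80°
Normalized to (-180°, 180°]: 80°

80°


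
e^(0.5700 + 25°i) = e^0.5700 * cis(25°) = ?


e^0.5700 = 1.7683
cos(25°) = 0.9063
sin(25°) = 0.4226
Real = 1.7683*0.9063 = 1.6026
Imag = 1.7683*0.4226 = 0.7473

1.6026 + 0.7473i


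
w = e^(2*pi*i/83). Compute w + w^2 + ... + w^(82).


With w = e^(2*pi*i/83), all 83 of the 83th roots of unity w^0 = 1, w, ..., w^(82) sum to 0: 1 + w + ... + w^(82) = (1 - w^83)/(1 - w) = 0 since w^83 = 1, w ≠ 1.
Removing the root 1: w + w^2 + ... + w^(82) = 0 - 1 = -1

Sum = -1


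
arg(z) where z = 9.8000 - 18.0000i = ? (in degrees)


Re = 9.8, Im = -18
arg = atan2(-18, 9.8) = -61.4342 degrees

arg(z) = -61.4342 degrees


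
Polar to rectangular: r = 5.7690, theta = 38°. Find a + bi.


a = 5.7690*cos(38°) = 5.7690*0.788 = 4.5460
b = 5.7690*sin(38°) = 5.7690*0.6156615 = 3.5518

4.5460 + 3.5518i


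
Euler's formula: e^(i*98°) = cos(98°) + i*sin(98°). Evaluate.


cos(98°) = -0.1392
sin(98°) = 0.9903

e^(i*98°) = -0.1392 + 0.9903i


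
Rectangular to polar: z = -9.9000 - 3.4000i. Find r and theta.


r = sqrt(98.01+11.56) = sqrt(109.57) = 10.4676
theta = atan2(-3.4, -9.9) = -161.0458 degrees

r = 10.4676, theta = -161.0458 degrees


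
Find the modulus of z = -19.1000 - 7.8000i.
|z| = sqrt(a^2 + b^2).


|z| = sqrt((-19.1)^2 + (-7.8)^2) = sqrt(364.81 + 60.84) = sqrt(425.65) = 20.6313

|z| = 20.6313


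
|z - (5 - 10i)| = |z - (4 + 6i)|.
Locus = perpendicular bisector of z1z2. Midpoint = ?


Equal distances means the locus is the perpendicular bisector of z1 and z2.
Midpoint = ((5+4)/2, (-10+6)/2) = (4.5000, -2.0000)

Perpendicular bisector through (4.5000, -2.0000)


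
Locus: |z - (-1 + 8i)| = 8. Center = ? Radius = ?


|z - z0| = r is a circle with center z0 and radius r.
Center = (-1, 8), radius = 8

Circle with center (-1, 8) and radius 8


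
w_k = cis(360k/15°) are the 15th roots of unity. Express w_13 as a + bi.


Angle = 360*13/15 = 312°
a = cos(312°) = 0.6691
b = sin(312°) = -0.7431

0.6691 - 0.7431i


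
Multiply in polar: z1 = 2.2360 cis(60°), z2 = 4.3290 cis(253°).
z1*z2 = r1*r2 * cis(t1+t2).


r = 2.2360 * 4.3290 = 9.6796
theta = 60° + 253° = 313° = 313° (mod 360)

9.6796 cis(313°)


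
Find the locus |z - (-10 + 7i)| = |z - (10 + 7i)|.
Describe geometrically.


Equal distances means the locus is the perpendicular bisector of z1 and z2.
Midpoint = ((-10+10)/2, (7+7)/2) = (0, 7.0000)

Perpendicular bisector through (0, 7.0000)


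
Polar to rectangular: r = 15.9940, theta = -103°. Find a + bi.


a = 15.9940*cos(-103°) = 15.9940*(-0.22495) = -3.5979
b = 15.9940*sin(-103°) = 15.9940*(-0.97437) = -15.5841

-3.5979 - 15.5841i


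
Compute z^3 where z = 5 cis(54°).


r^3 = 5^3 = 125
n*theta = 3*54° = 162° = 162° (mod 360)
a = 125*cos(162°) = -118.8821
b = 125*sin(162°) = 38.6271

125 cis(162°) = -118.8821 + 38.6271i


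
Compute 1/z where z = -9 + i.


|z|^2 = 81+1 = 82
1/z = (-9 - 1i)/82

1/z = -0.1098 - 0.0122i


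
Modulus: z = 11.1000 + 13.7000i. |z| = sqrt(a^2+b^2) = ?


|z| = sqrt(11.1^2 + 13.7^2) = sqrt(123.21 + 187.69) = sqrt(310.9) = 17.6324

|z| = 17.6324


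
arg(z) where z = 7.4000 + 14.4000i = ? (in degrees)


Re = 7.4, Im = 14.4
arg = atan2(14.4, 7.4) = 62.8019 degrees

arg(z) = 62.8019 degrees


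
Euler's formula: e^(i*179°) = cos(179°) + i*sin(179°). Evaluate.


cos(179°) = -0.9998
sin(179°) = 0.0175

e^(i*179°) = -0.9998 + 0.0175i


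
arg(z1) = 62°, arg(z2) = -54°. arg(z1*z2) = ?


arg(z1*z2) = 62° - 54° = 8°
Normalized to (-180°, 180°]: 8°

8°


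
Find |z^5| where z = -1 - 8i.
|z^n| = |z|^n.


|z| = sqrt(1+64) = sqrt(65) = 8.0623
|z^5| = |z|^5 = (sqrt(65))^5 = 65^2 * sqrt(65) = 4225*sqrt(65)

|z^5| = 4225*sqrt(65) ≈ 34063.0390


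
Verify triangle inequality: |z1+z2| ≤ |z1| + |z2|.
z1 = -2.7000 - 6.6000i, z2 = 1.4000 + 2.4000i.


|z1| = sqrt((-2.7)^2 + (-6.6)^2) = sqrt(50.85) = 7.1309
|z2| = sqrt(1.4^2 + 2.4^2) = sqrt(7.72) = 2.7785
z1+z2 = -1.3000 - 4.2000i
|z1+z2| = sqrt(19.33) = 4.3966
|z1|+|z2| = 7.1309 + 2.7785 = 9.9094

|z1+z2| = 4.3966 ≤ |z1|+|z2| = 9.9094 (verified)


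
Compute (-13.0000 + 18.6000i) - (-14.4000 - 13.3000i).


Real: -13 + 14.4 = 1.4
Imag: 18.6 + 13.3 = 31.9

1.4000 + 31.9000i


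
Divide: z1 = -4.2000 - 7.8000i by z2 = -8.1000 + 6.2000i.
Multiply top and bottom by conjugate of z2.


Conjugate of z2 = -8.1000 - 6.2000i
Numerator: (-4.2000 - 7.8000i)(-8.1000 - 6.2000i) = -14.3400 + 89.2200i
Denominator: (-8.1)^2 + 6.2^2 = 104.05
Result = (-14.3400 + 89.2200i)/104.05

-0.1378 + 0.8575i


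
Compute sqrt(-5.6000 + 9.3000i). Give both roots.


|z| = sqrt(31.36+86.49) = 10.8559
sqrt((|z|+a)/2) = sqrt((10.8559+(-5.6))/2) = sqrt(2.6279) = 1.6211
sqrt((|z|-a)/2) = sqrt((10.8559-(-5.6))/2) = sqrt(8.2279) = 2.8684

±(1.6211 + 2.8684i) i.e. 1.6211 + 2.8684i and -1.6211 - 2.8684i


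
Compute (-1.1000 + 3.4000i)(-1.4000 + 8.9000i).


Real = -1.1*(-1.4) - 3.4*8.9 = 1.54 - 30.26 = -28.72
Imag = -1.1*8.9 - (1.4)*3.4 = -9.79 - (4.76) = -14.55

-28.7200 - 14.5500i


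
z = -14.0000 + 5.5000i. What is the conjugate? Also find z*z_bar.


z_bar = -14.0000 - 5.5000i
z*z_bar = (-14)^2 + 5.5^2 = 196 + 30.25 = 226.25

z_bar = -14.0000 - 5.5000i, z*z_bar = 226.25


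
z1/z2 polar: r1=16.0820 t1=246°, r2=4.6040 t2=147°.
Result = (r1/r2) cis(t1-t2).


r = 16.0820 / 4.6040 = 3.4930
theta = 246° - 147° = 99° = 99° (mod 360)

3.4930 cis(99°)


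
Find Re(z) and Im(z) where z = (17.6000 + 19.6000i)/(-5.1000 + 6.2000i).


Multiply by conjugate: (17.6000 + 19.6000i)(-5.1000 - 6.2000i) / ((-5.1)^2 + 6.2^2)
Numerator real = 17.6*(-5.1) + 19.6*6.2 = 31.76
Numerator imag = 19.6*(-5.1) - 17.6*6.2 = -209.08
Denominator = 64.45
Re(z) = 31.76/64.45 = 0.4928
Im(z) = -209.08/64.45 = -3.2441

Re(z) = 0.4928, Im(z) = -3.2441


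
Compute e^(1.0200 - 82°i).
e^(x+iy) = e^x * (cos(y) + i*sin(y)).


e^1.0200 = 2.7732
cos(-82°) = 0.1392
sin(-82°) = -0.99027
Real = 2.7732*0.1392 = 0.3860
Imag = 2.7732*(-0.99027) = -2.7462

0.3860 - 2.7462i


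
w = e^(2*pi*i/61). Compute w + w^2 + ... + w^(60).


With w = e^(2*pi*i/61), all 61 of the 61th roots of unity w^0 = 1, w, ..., w^(60) sum to 0: 1 + w + ... + w^(60) = (1 - w^61)/(1 - w) = 0 since w^61 = 1, w ≠ 1.
Removing the root 1: w + w^2 + ... + w^(60) = 0 - 1 = -1

Sum = -1


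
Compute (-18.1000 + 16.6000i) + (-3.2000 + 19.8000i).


Real: -18.1 - 3.2 = -21.3
Imag: 16.6 + 19.8 = 36.4

-21.3000 + 36.4000i


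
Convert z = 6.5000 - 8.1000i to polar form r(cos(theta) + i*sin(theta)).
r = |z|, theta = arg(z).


r = sqrt(42.25+65.61) = sqrt(107.86) = 10.3856
theta = atan2(-8.1, 6.5) = -51.2540 degrees

r = 10.3856, theta = -51.2540 degrees


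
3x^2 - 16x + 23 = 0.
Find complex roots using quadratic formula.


disc = (-16)^2 - 4*3*23 = 256 - 276 = -20
sqrt(|disc|) = sqrt(20) = 4.4721
Real part = 16/(2*3) = 2.6667
Imag part = 4.4721/(2*3) = 0.7454

2.6667 ± 0.7454i


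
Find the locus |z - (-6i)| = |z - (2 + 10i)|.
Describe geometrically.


Equal distances means the locus is the perpendicular bisector of z1 and z2.
Midpoint = ((0+2)/2, (-6+10)/2) = (1.0000, 2.0000)

Perpendicular bisector through (1.0000, 2.0000)


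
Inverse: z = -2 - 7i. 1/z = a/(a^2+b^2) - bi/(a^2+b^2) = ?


|z|^2 = 4+49 = 53
1/z = (-2 + 7i)/53

1/z = -0.0377 + 0.1321i


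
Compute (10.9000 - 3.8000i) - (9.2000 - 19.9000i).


Real: 10.9 - 9.2 = 1.7
Imag: -3.8 + 19.9 = 16.1

1.7000 + 16.1000i


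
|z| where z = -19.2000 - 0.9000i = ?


|z| = sqrt((-19.2)^2 + (-0.9)^2) = sqrt(368.64 + 0.81) = sqrt(369.45) = 19.2211

|z| = 19.2211


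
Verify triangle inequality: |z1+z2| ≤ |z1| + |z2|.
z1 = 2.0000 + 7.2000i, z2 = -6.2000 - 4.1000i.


|z1| = sqrt(2^2 + 7.2^2) = sqrt(55.84) = 7.4726
|z2| = sqrt((-6.2)^2 + (-4.1)^2) = sqrt(55.25) = 7.4330
z1+z2 = -4.2000 + 3.1000i
|z1+z2| = sqrt(27.25) = 5.2202
|z1|+|z2| = 7.4726 + 7.4330 = 14.9056

|z1+z2| = 5.2202 ≤ |z1|+|z2| = 14.9056 (verified)


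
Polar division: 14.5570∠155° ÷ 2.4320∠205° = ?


r = 14.5570 / 2.4320 = 5.9856
theta = 155° - 205° = -50° = 310° (mod 360)

5.9856 cis(310°)


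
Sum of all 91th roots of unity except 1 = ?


With w = e^(2*pi*i/91), all 91 of the 91th roots of unity w^0 = 1, w, ..., w^(90) sum to 0: 1 + w + ... + w^(90) = (1 - w^91)/(1 - w) = 0 since w^91 = 1, w ≠ 1.
Removing the root 1: w + w^2 + ... + w^(90) = 0 - 1 = -1

Sum = -1


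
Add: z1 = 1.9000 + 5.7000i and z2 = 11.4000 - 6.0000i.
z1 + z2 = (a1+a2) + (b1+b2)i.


Real: 1.9 + 11.4 = 13.3
Imag: 5.7 - 6 = -0.3

13.3000 - 0.3000i


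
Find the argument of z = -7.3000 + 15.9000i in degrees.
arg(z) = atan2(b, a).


Re = -7.3, Im = 15.9
arg = atan2(15.9, -7.3) = 114.6608 degrees

arg(z) = 114.6608 degrees


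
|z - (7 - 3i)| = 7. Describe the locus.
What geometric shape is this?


|z - z0| = r is a circle with center z0 and radius r.
Center = (7, -3), radius = 7

Circle with center (7, -3) and radius 7


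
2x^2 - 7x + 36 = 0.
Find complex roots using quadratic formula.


disc = (-7)^2 - 4*2*36 = 49 - 288 = -239
sqrt(|disc|) = sqrt(239) = 15.4596
Real part = 7/(2*2) = 1.7500
Imag part = 15.4596/(2*2) = 3.8649

1.7500 ± 3.8649i


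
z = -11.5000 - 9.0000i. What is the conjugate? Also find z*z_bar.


z_bar = -11.5000 + 9.0000i
z*z_bar = (-11.5)^2 + (-9)^2 = 132.25 + 81 = 213.25

z_bar = -11.5000 + 9.0000i, z*z_bar = 213.25


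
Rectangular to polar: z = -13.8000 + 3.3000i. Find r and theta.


r = sqrt(190.44+10.89) = sqrt(201.33) = 14.1891
theta = atan2(3.3, -13.8) = 166.5514 degrees

r = 14.1891, theta = 166.5514 degrees


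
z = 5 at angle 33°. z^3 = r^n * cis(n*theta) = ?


r^3 = 5^3 = 125
n*theta = 3*33° = 99° = 99° (mod 360)
a = 125*cos(99°) = -19.5543
b = 125*sin(99°) = 123.4610

125 cis(99°) = -19.5543 + 123.4610i


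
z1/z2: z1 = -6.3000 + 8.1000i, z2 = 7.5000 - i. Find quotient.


Conjugate of z2 = 7.5000 + i
Numerator: (-6.3000 + 8.1000i)(7.5000 + i) = -55.3500 + 54.4500i
Denominator: 7.5^2 + (-1)^2 = 57.25
Result = (-55.3500 + 54.4500i)/57.25

-0.9668 + 0.9511i


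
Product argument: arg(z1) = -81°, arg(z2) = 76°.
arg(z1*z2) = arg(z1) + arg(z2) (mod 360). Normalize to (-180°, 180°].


arg(z1*z2) = -81° + 76° = -5°
Normalized to (-180°, 180°]: -5°

-5°


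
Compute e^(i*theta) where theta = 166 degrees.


cos(166°) = -0.9703
sin(166°) = 0.2419

e^(i*166°) = -0.9703 + 0.2419i


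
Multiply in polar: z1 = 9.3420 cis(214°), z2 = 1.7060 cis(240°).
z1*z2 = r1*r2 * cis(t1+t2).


r = 9.3420 * 1.7060 = 15.9375
theta = 214° + 240° = 454° = 94° (mod 360)

15.9375 cis(94°)


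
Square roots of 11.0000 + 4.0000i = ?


|z| = sqrt(121+16) = 11.7047
sqrt((|z|+a)/2) = sqrt((11.7047+11)/2) = sqrt(11.3523) = 3.3693
sqrt((|z|-a)/2) = sqrt((11.7047-11)/2) = sqrt(0.3523) = 0.5936

±(3.3693 + 0.5936i) i.e. 3.3693 + 0.5936i and -3.3693 - 0.5936i


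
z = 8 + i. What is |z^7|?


|z| = sqrt(64+1) = sqrt(65) = 8.0623
|z^7| = |z|^7 = (sqrt(65))^7 = 65^3 * sqrt(65) = 274625*sqrt(65)

|z^7| = 274625*sqrt(65) ≈ 2214097.5341


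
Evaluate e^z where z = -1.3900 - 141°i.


e^-1.3900 = 0.24908
cos(-141°) = -0.7771
sin(-141°) = -0.6293
Real = 0.24908*(-0.7771) = -0.1936
Imag = 0.24908*(-0.6293) = -0.1567

-0.1936 - 0.1567i


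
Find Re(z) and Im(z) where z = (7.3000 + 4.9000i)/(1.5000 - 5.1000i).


Multiply by conjugate: (7.3000 + 4.9000i)(1.5000 + 5.1000i) / (1.5^2 + (-5.1)^2)
Numerator real = 7.3*1.5 + 4.9*(-5.1) = -14.04
Numerator imag = 4.9*1.5 - 7.3*(-5.1) = 44.58
Denominator = 28.26
Re(z) = -14.04/28.26 = -0.4968
Im(z) = 44.58/28.26 = 1.5775

Re(z) = -0.4968, Im(z) = 1.5775


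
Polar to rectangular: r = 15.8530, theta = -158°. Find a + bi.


a = 15.8530*cos(-158°) = 15.8530*(-0.92718) = -14.6986
b = 15.8530*sin(-158°) = 15.8530*(-0.374607) = -5.9386

-14.6986 - 5.9386i


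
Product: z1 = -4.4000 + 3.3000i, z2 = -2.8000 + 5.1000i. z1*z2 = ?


Real = -4.4*(-2.8) - 3.3*5.1 = 12.32 - 16.83 = -4.51
Imag = -4.4*5.1 - (2.8)*3.3 = -22.44 - (9.24) = -31.68

-4.5100 - 31.6800i


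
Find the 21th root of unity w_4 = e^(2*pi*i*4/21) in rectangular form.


Angle = 360*4/21 = 68.5714°
a = cos(68.5714°) = 0.3653
b = sin(68.5714°) = 0.9309

0.3653 + 0.9309i


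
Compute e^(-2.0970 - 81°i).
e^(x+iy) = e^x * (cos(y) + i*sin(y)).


e^-2.0970 = 0.1228
cos(-81°) = 0.1564
sin(-81°) = -0.9877
Real = 0.1228*0.1564 = 0.0192
Imag = 0.1228*(-0.9877) = -0.1213

0.0192 - 0.1213i


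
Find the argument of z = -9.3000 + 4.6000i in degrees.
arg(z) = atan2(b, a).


Re = -9.3, Im = 4.6
arg = atan2(4.6, -9.3) = 153.6819 degrees

arg(z) = 153.6819 degrees


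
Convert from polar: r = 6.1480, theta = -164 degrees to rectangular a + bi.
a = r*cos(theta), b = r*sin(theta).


a = 6.1480*cos(-164°) = 6.1480*(-0.96126) = -5.9098
b = 6.1480*sin(-164°) = 6.1480*(-0.27564) = -1.6946

-5.9098 - 1.6946i


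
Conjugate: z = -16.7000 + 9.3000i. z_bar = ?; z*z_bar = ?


z_bar = -16.7000 - 9.3000i
z*z_bar = (-16.7)^2 + 9.3^2 = 278.89 + 86.49 = 365.38

z_bar = -16.7000 - 9.3000i, z*z_bar = 365.38


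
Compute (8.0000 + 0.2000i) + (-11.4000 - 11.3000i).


Real: 8 - 11.4 = -3.4
Imag: 0.2 - 11.3 = -11.1

-3.4000 - 11.1000i


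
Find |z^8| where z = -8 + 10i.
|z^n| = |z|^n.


|z| = sqrt(64+100) = sqrt(164) = 12.8062
|z^8| = |z|^8 = (sqrt(164))^8 = 164^4 = 723394816

|z^8| = 723394816


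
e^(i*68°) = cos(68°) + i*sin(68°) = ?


cos(68°) = 0.3746
sin(68°) = 0.9272

e^(i*68°) = 0.3746 + 0.9272i


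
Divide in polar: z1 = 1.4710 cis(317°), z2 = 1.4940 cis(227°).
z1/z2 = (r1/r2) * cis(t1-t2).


r = 1.4710 / 1.4940 = 0.9846
theta = 317° - 227° = 90° = 90° (mod 360)

0.9846 cis(90°)


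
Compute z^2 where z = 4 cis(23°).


r^2 = 4^2 = 16
n*theta = 2*23° = 46° = 46° (mod 360)
a = 16*cos(46°) = 11.1145
b = 16*sin(46°) = 11.5094

16 cis(46°) = 11.1145 + 11.5094i


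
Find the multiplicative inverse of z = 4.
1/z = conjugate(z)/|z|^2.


|z|^2 = 16+0 = 16
1/z = (4 - 0i)/16

1/z = 0.2500 + 0i


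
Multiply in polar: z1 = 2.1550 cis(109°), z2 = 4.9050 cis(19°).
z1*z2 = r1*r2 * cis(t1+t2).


r = 2.1550 * 4.9050 = 10.5703
theta = 109° + 19° = 128° = 128° (mod 360)

10.5703 cis(128°)


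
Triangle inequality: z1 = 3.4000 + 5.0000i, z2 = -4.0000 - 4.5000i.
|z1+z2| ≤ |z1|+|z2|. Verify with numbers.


|z1| = sqrt(3.4^2 + 5^2) = sqrt(36.56) = 6.0465
|z2| = sqrt((-4)^2 + (-4.5)^2) = sqrt(36.25) = 6.0208
z1+z2 = -0.6000 + 0.5000i
|z1+z2| = sqrt(0.61) = 0.7810
|z1|+|z2| = 6.0465 + 6.0208 = 12.0673

|z1+z2| = 0.7810 ≤ |z1|+|z2| = 12.0673 (verified)


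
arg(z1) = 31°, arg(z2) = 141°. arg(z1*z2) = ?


arg(z1*z2) = 31° + 141° = 172°
Normalized to (-180°, 180°]: 172°

172°


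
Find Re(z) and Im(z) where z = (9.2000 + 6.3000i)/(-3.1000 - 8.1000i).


Multiply by conjugate: (9.2000 + 6.3000i)(-3.1000 + 8.1000i) / ((-3.1)^2 + (-8.1)^2)
Numerator real = 9.2*(-3.1) + 6.3*(-8.1) = -79.55
Numerator imag = 6.3*(-3.1) - 9.2*(-8.1) = 54.99
Denominator = 75.22
Re(z) = -79.55/75.22 = -1.0576
Im(z) = 54.99/75.22 = 0.7311

Re(z) = -1.0576, Im(z) = 0.7311


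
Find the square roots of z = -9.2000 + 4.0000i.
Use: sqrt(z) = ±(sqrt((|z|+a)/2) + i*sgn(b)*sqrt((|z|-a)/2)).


|z| = sqrt(84.64+16) = 10.0319
sqrt((|z|+a)/2) = sqrt((10.0319+(-9.2))/2) = sqrt(0.4160) = 0.6450
sqrt((|z|-a)/2) = sqrt((10.0319-(-9.2))/2) = sqrt(9.6160) = 3.1010

±(0.6450 + 3.1010i) i.e. 0.6450 + 3.1010i and -0.6450 - 3.1010i


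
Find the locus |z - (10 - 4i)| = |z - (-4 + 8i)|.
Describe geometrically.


Equal distances means the locus is the perpendicular bisector of z1 and z2.
Midpoint = ((10+(-4))/2, (-4+8)/2) = (3.0000, 2.0000)

Perpendicular bisector through (3.0000, 2.0000)


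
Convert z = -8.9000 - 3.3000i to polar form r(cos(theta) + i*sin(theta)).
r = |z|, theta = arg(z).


r = sqrt(79.21+10.89) = sqrt(90.1) = 9.4921
theta = atan2(-3.3, -8.9) = -159.6559 degrees

r = 9.4921, theta = -159.6559 degrees


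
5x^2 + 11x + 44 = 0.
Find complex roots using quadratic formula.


disc = 11^2 - 4*5*44 = 121 - 880 = -759
sqrt(|disc|) = sqrt(759) = 27.5500
Real part = -11/(2*5) = -1.1000
Imag part = 27.5500/(2*5) = 2.7550

-1.1000 ± 2.7550i


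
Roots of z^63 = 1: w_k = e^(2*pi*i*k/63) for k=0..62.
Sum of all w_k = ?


The sum of all 63th roots of unity is 0.
Geometric series: (1 - w^63)/(1 - w) = (1-1)/(1-w) = 0 since w^63 = 1, w ≠ 1.
Alternatively: coefficient of z^62 in z^63 - 1 is 0.

0


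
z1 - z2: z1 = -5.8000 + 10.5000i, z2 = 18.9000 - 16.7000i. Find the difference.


Real: -5.8 - 18.9 = -24.7
Imag: 10.5 + 16.7 = 27.2

-24.7000 + 27.2000i


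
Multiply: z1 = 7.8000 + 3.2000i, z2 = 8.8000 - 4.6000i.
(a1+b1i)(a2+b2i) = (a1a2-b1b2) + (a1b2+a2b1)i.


Real = 7.8*8.8 - 3.2*(-4.6) = 68.64 - (-14.72) = 83.36
Imag = 7.8*(-4.6) + 8.8*3.2 = -35.88 + 28.16 = -7.72

83.3600 - 7.7200i


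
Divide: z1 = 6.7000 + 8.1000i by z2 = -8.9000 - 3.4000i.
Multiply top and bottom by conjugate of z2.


Conjugate of z2 = -8.9000 + 3.4000i
Numerator: (6.7000 + 8.1000i)(-8.9000 + 3.4000i) = -87.1700 - 49.3100i
Denominator: (-8.9)^2 + (-3.4)^2 = 90.77
Result = (-87.1700 - 49.3100i)/90.77

-0.9603 - 0.5432i


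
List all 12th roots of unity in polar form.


The 12th roots of unity are cis(360k/12°) for k=0..11
Angle step = 360/12 = 30°
Primitive root: cis(30°)
Primitive root = 0.8660 + 0.5000i

12 roots at angles: 0°, 30°, 60°, 90°, 120°, 150°, 180°, 210°, 240°, 270°, 300°, 330°


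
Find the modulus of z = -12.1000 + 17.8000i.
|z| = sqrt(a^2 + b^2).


|z| = sqrt((-12.1)^2 + 17.8^2) = sqrt(146.41 + 316.84) = sqrt(463.25) = 21.5232

|z| = 21.5232


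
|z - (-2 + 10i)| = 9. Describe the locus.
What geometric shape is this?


|z - z0| = r is a circle with center z0 and radius r.
Center = (-2, 10), radius = 9

Circle with center (-2, 10) and radius 9


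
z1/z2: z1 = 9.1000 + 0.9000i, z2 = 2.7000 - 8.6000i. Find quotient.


Conjugate of z2 = 2.7000 + 8.6000i
Numerator: (9.1000 + 0.9000i)(2.7000 + 8.6000i) = 16.8300 + 80.6900i
Denominator: 2.7^2 + (-8.6)^2 = 81.25
Result = (16.8300 + 80.6900i)/81.25

0.2071 + 0.9931i


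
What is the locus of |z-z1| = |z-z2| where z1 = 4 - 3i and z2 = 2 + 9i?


Equal distances means the locus is the perpendicular bisector of z1 and z2.
Midpoint = ((4+2)/2, (-3+9)/2) = (3.0000, 3.0000)

Perpendicular bisector through (3.0000, 3.0000)


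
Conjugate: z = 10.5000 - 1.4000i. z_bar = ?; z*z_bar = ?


z_bar = 10.5000 + 1.4000i
z*z_bar = 10.5^2 + (-1.4)^2 = 110.25 + 1.96 = 112.21

z_bar = 10.5000 + 1.4000i, z*z_bar = 112.21


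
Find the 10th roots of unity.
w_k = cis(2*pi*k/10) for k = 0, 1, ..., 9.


The 10th roots of unity are cis(360k/10°) for k=0..9
Angle step = 360/10 = 36°
Primitive root: cis(36°)
Primitive root = 0.8090 + 0.5878i

10 roots at angles: 0°, 36°, 72°, 108°, 144°, 180°, 216°, 252°, 288°, 324°


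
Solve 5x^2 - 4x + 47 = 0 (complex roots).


disc = (-4)^2 - 4*5*47 = 16 - 940 = -924
sqrt(|disc|) = sqrt(924) = 30.3974
Real part = 4/(2*5) = 0.4000
Imag part = 30.3974/(2*5) = 3.0397

0.4000 ± 3.0397i


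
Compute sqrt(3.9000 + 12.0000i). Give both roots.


|z| = sqrt(15.21+144) = 12.6178
sqrt((|z|+a)/2) = sqrt((12.6178+3.9)/2) = sqrt(8.2589) = 2.8738
sqrt((|z|-a)/2) = sqrt((12.6178-3.9)/2) = sqrt(4.3589) = 2.0878

±(2.8738 + 2.0878i) i.e. 2.8738 + 2.0878i and -2.8738 - 2.0878i


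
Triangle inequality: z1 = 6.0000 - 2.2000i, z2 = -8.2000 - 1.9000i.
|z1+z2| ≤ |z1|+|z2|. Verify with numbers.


|z1| = sqrt(6^2 + (-2.2)^2) = sqrt(40.84) = 6.3906
|z2| = sqrt((-8.2)^2 + (-1.9)^2) = sqrt(70.85) = 8.4172
z1+z2 = -2.2000 - 4.1000i
|z1+z2| = sqrt(21.65) = 4.6530
|z1|+|z2| = 6.3906 + 8.4172 = 14.8078

|z1+z2| = 4.6530 ≤ |z1|+|z2| = 14.8078 (verified)


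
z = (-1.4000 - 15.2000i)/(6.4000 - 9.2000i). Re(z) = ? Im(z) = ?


Multiply by conjugate: (-1.4000 - 15.2000i)(6.4000 + 9.2000i) / (6.4^2 + (-9.2)^2)
Numerator real = -1.4*6.4 - (15.2)*(-9.2) = 130.88
Numerator imag = -15.2*6.4 - (-1.4)*(-9.2) = -110.16
Denominator = 125.6
Re(z) = 130.88/125.6 = 1.0420
Im(z) = -110.16/125.6 = -0.8771

Re(z) = 1.0420, Im(z) = -0.8771


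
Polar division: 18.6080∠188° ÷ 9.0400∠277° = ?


r = 18.6080 / 9.0400 = 2.0584
theta = 188° - 277° = -89° = 271° (mod 360)

2.0584 cis(271°)


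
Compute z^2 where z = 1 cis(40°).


r^2 = 1^2 = 1
n*theta = 2*40° = 80° = 80° (mod 360)
a = 1*cos(80°) = 0.1736
b = 1*sin(80°) = 0.9848

1 cis(80°) = 0.1736 + 0.9848i


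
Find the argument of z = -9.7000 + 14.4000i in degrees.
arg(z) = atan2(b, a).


Re = -9.7, Im = 14.4
arg = atan2(14.4, -9.7) = 123.9646 degrees

arg(z) = 123.9646 degrees


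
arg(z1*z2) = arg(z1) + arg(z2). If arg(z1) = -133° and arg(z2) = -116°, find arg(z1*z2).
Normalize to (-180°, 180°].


arg(z1*z2) = -133° - 116° = -249°
Normalized to (-180°, 180°]: 111°

111°


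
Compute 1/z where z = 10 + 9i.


|z|^2 = 100+81 = 181
1/z = (10 - 9i)/181

1/z = 0.0552 - 0.0497i


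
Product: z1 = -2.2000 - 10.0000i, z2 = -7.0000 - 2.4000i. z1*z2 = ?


Real = -2.2*(-7) - (-10)*(-2.4) = 15.4 - 24 = -8.6
Imag = -2.2*(-2.4) - (7)*(-10) = 5.28 + 70 = 75.28

-8.6000 + 75.2800i


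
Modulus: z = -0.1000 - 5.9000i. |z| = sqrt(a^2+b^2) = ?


|z| = sqrt((-0.1)^2 + (-5.9)^2) = sqrt(0.01 + 34.81) = sqrt(34.82) = 5.9008

|z| = 5.9008


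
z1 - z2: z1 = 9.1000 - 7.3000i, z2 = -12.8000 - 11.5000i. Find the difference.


Real: 9.1 + 12.8 = 21.9
Imag: -7.3 + 11.5 = 4.2

21.9000 + 4.2000i


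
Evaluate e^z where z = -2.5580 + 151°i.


e^-2.5580 = 0.07746
cos(151°) = -0.8746
sin(151°) = 0.4848
Real = 0.07746*(-0.8746) = -0.0677
Imag = 0.07746*0.4848 = 0.0376

-0.0677 + 0.0376i


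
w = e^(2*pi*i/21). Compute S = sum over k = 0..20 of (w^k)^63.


The roots are w_k = w^k with w = e^(2*pi*i/21), and (w^k)^63 = (w^63)^k.
So S = 1 + u + u^2 + ... + u^(20) with u = w^63.
63 = 3*21 + 0, so 63 is a multiple of 21 and u = (w^21)^3 = 1.
Every one of the 21 terms equals 1: S = 21

S = 21


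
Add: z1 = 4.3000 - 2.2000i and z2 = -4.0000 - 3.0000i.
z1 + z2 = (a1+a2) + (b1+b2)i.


Real: 4.3 - 4 = 0.3
Imag: -2.2 - 3 = -5.2

0.3000 - 5.2000i


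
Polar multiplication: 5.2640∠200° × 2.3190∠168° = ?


r = 5.2640 * 2.3190 = 12.2072
theta = 200° + 168° = 368° = 8° (mod 360)

12.2072 cis(8°)


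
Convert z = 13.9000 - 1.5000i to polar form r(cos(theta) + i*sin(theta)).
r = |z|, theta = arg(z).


r = sqrt(193.21+2.25) = sqrt(195.46) = 13.9807
theta = atan2(-1.5, 13.9) = -6.1592 degrees

r = 13.9807, theta = -6.1592 degrees


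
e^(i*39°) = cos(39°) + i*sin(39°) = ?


cos(39°) = 0.7771
sin(39°) = 0.6293

e^(i*39°) = 0.7771 + 0.6293i


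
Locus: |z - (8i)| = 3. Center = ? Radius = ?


|z - z0| = r is a circle with center z0 and radius r.
Center = (0, 8), radius = 3

Circle with center (0, 8) and radius 3


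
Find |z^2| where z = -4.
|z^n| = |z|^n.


|z| = sqrt(16+0) = sqrt(16) = 4
|z^2| = |z|^2 = 4^2 = 16

|z^2| = 16


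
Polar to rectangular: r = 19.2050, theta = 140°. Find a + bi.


a = 19.2050*cos(140°) = 19.2050*(-0.766044) = -14.7119
b = 19.2050*sin(140°) = 19.2050*0.642788 = 12.3447

-14.7119 + 12.3447i


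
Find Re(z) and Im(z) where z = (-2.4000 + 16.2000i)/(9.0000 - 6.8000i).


Multiply by conjugate: (-2.4000 + 16.2000i)(9.0000 + 6.8000i) / (9^2 + (-6.8)^2)
Numerator real = -2.4*9 + 16.2*(-6.8) = -131.76
Numerator imag = 16.2*9 - (-2.4)*(-6.8) = 129.48
Denominator = 127.24
Re(z) = -131.76/127.24 = -1.0355
Im(z) = 129.48/127.24 = 1.0176

Re(z) = -1.0355, Im(z) = 1.0176


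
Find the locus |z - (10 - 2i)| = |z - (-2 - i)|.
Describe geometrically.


Equal distances means the locus is the perpendicular bisector of z1 and z2.
Midpoint = ((10+(-2))/2, (-2+(-1))/2) = (4.0000, -1.5000)

Perpendicular bisector through (4.0000, -1.5000)


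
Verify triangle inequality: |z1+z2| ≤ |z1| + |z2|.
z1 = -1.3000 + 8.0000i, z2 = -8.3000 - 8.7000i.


|z1| = sqrt((-1.3)^2 + 8^2) = sqrt(65.69) = 8.1049
|z2| = sqrt((-8.3)^2 + (-8.7)^2) = sqrt(144.58) = 12.0241
z1+z2 = -9.6000 - 0.7000i
|z1+z2| = sqrt(92.65) = 9.6255
|z1|+|z2| = 8.1049 + 12.0241 = 20.1290

|z1+z2| = 9.6255 ≤ |z1|+|z2| = 20.1290 (verified)


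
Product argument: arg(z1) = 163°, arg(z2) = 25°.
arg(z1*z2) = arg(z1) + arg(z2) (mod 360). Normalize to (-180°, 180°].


arg(z1*z2) = 163° + 25° = 188°
Normalized to (-180°, 180°]: -172°

-172°


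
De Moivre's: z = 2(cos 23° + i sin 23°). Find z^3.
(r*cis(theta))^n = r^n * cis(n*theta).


r^3 = 2^3 = 8
n*theta = 3*23° = 69° = 69° (mod 360)
a = 8*cos(69°) = 2.8669
b = 8*sin(69°) = 7.4686

8 cis(69°) = 2.8669 + 7.4686i


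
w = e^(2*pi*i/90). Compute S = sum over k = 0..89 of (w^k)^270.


The roots are w_k = w^k with w = e^(2*pi*i/90), and (w^k)^270 = (w^270)^k.
So S = 1 + u + u^2 + ... + u^(89) with u = w^270.
270 = 3*90 + 0, so 270 is a multiple of 90 and u = (w^90)^3 = 1.
Every one of the 90 terms equals 1: S = 90

S = 90


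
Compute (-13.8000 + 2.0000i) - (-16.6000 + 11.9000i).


Real: -13.8 + 16.6 = 2.8
Imag: 2 - 11.9 = -9.9

2.8000 - 9.9000i


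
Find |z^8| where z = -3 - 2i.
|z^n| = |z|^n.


|z| = sqrt(9+4) = sqrt(13) = 3.6056
|z^8| = |z|^8 = (sqrt(13))^8 = 13^4 = 28561

|z^8| = 28561


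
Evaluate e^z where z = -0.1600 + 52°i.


e^-0.1600 = 0.8521
cos(52°) = 0.6157
sin(52°) = 0.788
Real = 0.8521*0.6157 = 0.5246
Imag = 0.8521*0.788 = 0.6715

0.5246 + 0.6715i


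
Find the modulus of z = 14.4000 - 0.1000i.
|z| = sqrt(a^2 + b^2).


|z| = sqrt(14.4^2 + (-0.1)^2) = sqrt(207.36 + 0.01) = sqrt(207.37) = 14.4003

|z| = 14.4003


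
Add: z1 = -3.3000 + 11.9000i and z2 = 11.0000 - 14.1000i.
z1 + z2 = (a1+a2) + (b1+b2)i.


Real: -3.3 + 11 = 7.7
Imag: 11.9 - 14.1 = -2.2

7.7000 - 2.2000i


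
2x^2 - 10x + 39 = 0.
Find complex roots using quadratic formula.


disc = (-10)^2 - 4*2*39 = 100 - 312 = -212
sqrt(|disc|) = sqrt(212) = 14.5602
Real part = 10/(2*2) = 2.5000
Imag part = 14.5602/(2*2) = 3.6401

2.5000 ± 3.6401i


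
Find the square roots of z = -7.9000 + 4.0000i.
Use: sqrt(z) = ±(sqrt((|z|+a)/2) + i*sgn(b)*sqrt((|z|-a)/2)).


|z| = sqrt(62.41+16) = 8.8549
sqrt((|z|+a)/2) = sqrt((8.8549+(-7.9))/2) = sqrt(0.4775) = 0.6910
sqrt((|z|-a)/2) = sqrt((8.8549-(-7.9))/2) = sqrt(8.3775) = 2.8944

±(0.6910 + 2.8944i) i.e. 0.6910 + 2.8944i and -0.6910 - 2.8944i


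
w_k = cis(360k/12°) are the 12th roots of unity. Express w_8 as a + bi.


Angle = 360*8/12 = 240°
a = cos(240°) = -0.5000
b = sin(240°) = -0.8660

-0.5000 - 0.8660i


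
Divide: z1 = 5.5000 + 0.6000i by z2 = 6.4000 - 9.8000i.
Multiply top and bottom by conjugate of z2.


Conjugate of z2 = 6.4000 + 9.8000i
Numerator: (5.5000 + 0.6000i)(6.4000 + 9.8000i) = 29.3200 + 57.7400i
Denominator: 6.4^2 + (-9.8)^2 = 137
Result = (29.3200 + 57.7400i)/137

0.2140 + 0.4215i


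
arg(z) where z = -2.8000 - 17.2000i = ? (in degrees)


Re = -2.8, Im = -17.2
arg = atan2(-17.2, -2.8) = -99.2461 degrees

arg(z) = -99.2461 degrees


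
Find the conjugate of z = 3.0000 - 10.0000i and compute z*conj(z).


z_bar = 3.0000 + 10.0000i
z*z_bar = 3^2 + (-10)^2 = 9 + 100 = 109

z_bar = 3.0000 + 10.0000i, z*z_bar = 109


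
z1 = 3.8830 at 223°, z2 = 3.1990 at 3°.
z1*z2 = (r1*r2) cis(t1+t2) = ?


r = 3.8830 * 3.1990 = 12.4217
theta = 223° + 3° = 226° = 226° (mod 360)

12.4217 cis(226°)


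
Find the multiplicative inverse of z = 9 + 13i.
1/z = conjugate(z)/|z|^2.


|z|^2 = 81+169 = 250
1/z = (9 - 13i)/250

1/z = 0.0360 - 0.0520i


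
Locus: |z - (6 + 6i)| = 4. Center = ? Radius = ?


|z - z0| = r is a circle with center z0 and radius r.
Center = (6, 6), radius = 4

Circle with center (6, 6) and radius 4


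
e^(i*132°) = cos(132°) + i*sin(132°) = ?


cos(132°) = -0.6691
sin(132°) = 0.7431

e^(i*132°) = -0.6691 + 0.7431i


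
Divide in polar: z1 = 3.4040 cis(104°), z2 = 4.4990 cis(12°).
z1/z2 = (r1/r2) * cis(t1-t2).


r = 3.4040 / 4.4990 = 0.7566
theta = 104° - 12° = 92° = 92° (mod 360)

0.7566 cis(92°)


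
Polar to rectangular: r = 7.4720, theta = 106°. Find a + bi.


a = 7.4720*cos(106°) = 7.4720*(-0.27564) = -2.0596
b = 7.4720*sin(106°) = 7.4720*0.96126 = 7.1825

-2.0596 + 7.1825i


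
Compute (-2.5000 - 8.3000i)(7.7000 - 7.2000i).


Real = -2.5*7.7 - (-8.3)*(-7.2) = -19.25 - 59.76 = -79.01
Imag = -2.5*(-7.2) + 7.7*(-8.3) = 18 - (63.91) = -45.91

-79.0100 - 45.9100i


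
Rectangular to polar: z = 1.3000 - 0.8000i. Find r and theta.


r = sqrt(1.69+0.64) = sqrt(2.33) = 1.5264
theta = atan2(-0.8, 1.3) = -31.6075 degrees

r = 1.5264, theta = -31.6075 degrees


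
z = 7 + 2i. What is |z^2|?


|z| = sqrt(49+4) = sqrt(53) = 7.2801
|z^2| = |z|^2 = (sqrt(53))^2 = 53

|z^2| = 53


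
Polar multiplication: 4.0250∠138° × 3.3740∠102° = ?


r = 4.0250 * 3.3740 = 13.5804
theta = 138° + 102° = 240° = 240° (mod 360)

13.5804 cis(240°)


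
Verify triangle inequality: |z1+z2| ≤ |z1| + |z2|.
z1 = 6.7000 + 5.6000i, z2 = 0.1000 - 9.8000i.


|z1| = sqrt(6.7^2 + 5.6^2) = sqrt(76.25) = 8.7321
|z2| = sqrt(0.1^2 + (-9.8)^2) = sqrt(96.05) = 9.8005
z1+z2 = 6.8000 - 4.2000i
|z1+z2| = sqrt(63.88) = 7.9925
|z1|+|z2| = 8.7321 + 9.8005 = 18.5326

|z1+z2| = 7.9925 ≤ |z1|+|z2| = 18.5326 (verified)


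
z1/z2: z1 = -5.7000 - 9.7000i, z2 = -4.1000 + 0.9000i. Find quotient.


Conjugate of z2 = -4.1000 - 0.9000i
Numerator: (-5.7000 - 9.7000i)(-4.1000 - 0.9000i) = 14.6400 + 44.9000i
Denominator: (-4.1)^2 + 0.9^2 = 17.62
Result = (14.6400 + 44.9000i)/17.62

0.8309 + 2.5482i


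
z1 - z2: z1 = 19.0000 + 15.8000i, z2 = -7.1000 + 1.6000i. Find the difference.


Real: 19 + 7.1 = 26.1
Imag: 15.8 - 1.6 = 14.2

26.1000 + 14.2000i


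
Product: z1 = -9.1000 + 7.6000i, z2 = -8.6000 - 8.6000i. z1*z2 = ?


Real = -9.1*(-8.6) - 7.6*(-8.6) = 78.26 - (-65.36) = 143.62
Imag = -9.1*(-8.6) - (8.6)*7.6 = 78.26 - (65.36) = 12.9

143.6200 + 12.9000i


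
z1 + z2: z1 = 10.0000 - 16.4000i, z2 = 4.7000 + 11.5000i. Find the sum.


Real: 10 + 4.7 = 14.7
Imag: -16.4 + 11.5 = -4.9

14.7000 - 4.9000i


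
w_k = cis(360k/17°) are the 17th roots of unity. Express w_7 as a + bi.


Angle = 360*7/17 = 148.2353°
a = cos(148.2353°) = -0.8502
b = sin(148.2353°) = 0.5264

-0.8502 + 0.5264i


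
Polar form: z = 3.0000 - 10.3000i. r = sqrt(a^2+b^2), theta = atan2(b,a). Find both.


r = sqrt(9+106.09) = sqrt(115.09) = 10.7280
theta = atan2(-10.3, 3) = -73.7612 degrees

r = 10.7280, theta = -73.7612 degrees


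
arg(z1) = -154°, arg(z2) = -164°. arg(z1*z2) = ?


arg(z1*z2) = -154° - 164° = -318°
Normalized to (-180°, 180°]: 42°

42°


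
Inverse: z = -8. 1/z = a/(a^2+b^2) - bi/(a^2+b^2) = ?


|z|^2 = 64+0 = 64
1/z = (-8 - 0i)/64

1/z = -0.1250 + 0i


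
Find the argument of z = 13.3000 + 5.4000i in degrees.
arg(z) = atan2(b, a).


Re = 13.3, Im = 5.4
arg = atan2(5.4, 13.3) = 22.0979 degrees

arg(z) = 22.0979 degrees


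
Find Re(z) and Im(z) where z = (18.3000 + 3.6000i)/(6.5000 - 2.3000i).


Multiply by conjugate: (18.3000 + 3.6000i)(6.5000 + 2.3000i) / (6.5^2 + (-2.3)^2)
Numerator real = 18.3*6.5 + 3.6*(-2.3) = 110.67
Numerator imag = 3.6*6.5 - 18.3*(-2.3) = 65.49
Denominator = 47.54
Re(z) = 110.67/47.54 = 2.3279
Im(z) = 65.49/47.54 = 1.3776

Re(z) = 2.3279, Im(z) = 1.3776


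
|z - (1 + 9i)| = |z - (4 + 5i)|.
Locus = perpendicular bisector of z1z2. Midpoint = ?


Equal distances means the locus is the perpendicular bisector of z1 and z2.
Midpoint = ((1+4)/2, (9+5)/2) = (2.5000, 7.0000)

Perpendicular bisector through (2.5000, 7.0000)


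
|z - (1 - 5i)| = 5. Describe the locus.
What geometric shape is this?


|z - z0| = r is a circle with center z0 and radius r.
Center = (1, -5), radius = 5

Circle with center (1, -5) and radius 5


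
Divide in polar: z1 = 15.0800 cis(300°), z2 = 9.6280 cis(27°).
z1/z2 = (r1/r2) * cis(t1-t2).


r = 15.0800 / 9.6280 = 1.5663
theta = 300° - 27° = 273° = 273° (mod 360)

1.5663 cis(273°)


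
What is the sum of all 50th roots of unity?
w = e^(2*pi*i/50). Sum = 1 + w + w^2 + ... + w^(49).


The sum of all 50th roots of unity is 0.
Geometric series: (1 - w^50)/(1 - w) = (1-1)/(1-w) = 0 since w^50 = 1, w ≠ 1.
Alternatively: coefficient of z^49 in z^50 - 1 is 0.

0


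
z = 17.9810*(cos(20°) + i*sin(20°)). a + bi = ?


a = 17.9810*cos(20°) = 17.9810*0.93969 = 16.8966
b = 17.9810*sin(20°) = 17.9810*0.34202 = 6.1499

16.8966 + 6.1499i


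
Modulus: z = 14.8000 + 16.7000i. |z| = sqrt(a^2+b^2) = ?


|z| = sqrt(14.8^2 + 16.7^2) = sqrt(219.04 + 278.89) = sqrt(497.93) = 22.3143

|z| = 22.3143


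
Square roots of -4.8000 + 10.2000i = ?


|z| = sqrt(23.04+104.04) = 11.2730
sqrt((|z|+a)/2) = sqrt((11.2730+(-4.8))/2) = sqrt(3.2365) = 1.7990
sqrt((|z|-a)/2) = sqrt((11.2730-(-4.8))/2) = sqrt(8.0365) = 2.8349

±(1.7990 + 2.8349i) i.e. 1.7990 + 2.8349i and -1.7990 - 2.8349i


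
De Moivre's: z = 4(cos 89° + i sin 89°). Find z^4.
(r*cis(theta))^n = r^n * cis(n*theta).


r^4 = 4^4 = 256
n*theta = 4*89° = 356° = 356° (mod 360)
a = 256*cos(356°) = 255.3764
b = 256*sin(356°) = -17.8577

256 cis(356°) = 255.3764 - 17.8577i


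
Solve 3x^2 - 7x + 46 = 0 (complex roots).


disc = (-7)^2 - 4*3*46 = 49 - 552 = -503
sqrt(|disc|) = sqrt(503) = 22.4277
Real part = 7/(2*3) = 1.1667
Imag part = 22.4277/(2*3) = 3.7379

1.1667 ± 3.7379i


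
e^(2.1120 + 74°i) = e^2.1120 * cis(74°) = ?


e^2.1120 = 8.2648
cos(74°) = 0.27564
sin(74°) = 0.96126
Real = 8.2648*0.27564 = 2.2781
Imag = 8.2648*0.96126 = 7.9446

2.2781 + 7.9446i


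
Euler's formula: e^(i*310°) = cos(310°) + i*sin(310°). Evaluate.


cos(310°) = 0.6428
sin(310°) = -0.7660

e^(i*310°) = 0.6428 - 0.7660i
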